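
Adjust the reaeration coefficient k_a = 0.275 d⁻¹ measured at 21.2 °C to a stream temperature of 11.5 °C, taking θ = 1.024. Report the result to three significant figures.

k_a ≈ 0.218 d⁻¹

k_a(T₂) = k_a(T₁) · θ^(T₂−T₁) = 0.275 × 1.024^(11.5−21.2)
= 0.275 × 1.024^-9.70 = 0.275 × 0.7945 = 0.2185 d⁻¹.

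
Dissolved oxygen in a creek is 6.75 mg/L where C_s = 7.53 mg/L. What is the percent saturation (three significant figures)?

% saturation = C/C_s × 100 = 6.75/7.53 × 100 = 89.6 %.

89.6 % saturation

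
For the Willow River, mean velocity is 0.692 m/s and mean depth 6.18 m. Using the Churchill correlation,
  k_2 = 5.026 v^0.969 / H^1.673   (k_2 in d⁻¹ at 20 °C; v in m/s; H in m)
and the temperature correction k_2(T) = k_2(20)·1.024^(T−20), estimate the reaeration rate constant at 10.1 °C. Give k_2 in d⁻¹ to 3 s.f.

k_2(20) = 5.026 × 0.692^0.969 / 6.18^1.673 = 5.026 × 0.6999 / 21.05 = 0.1671 d⁻¹.
k_2(10.1) = 0.1671 × 1.024^(10.1−20) = 0.1671 × 0.7907 = 0.1321 d⁻¹.

k_2 ≈ 0.132 d⁻¹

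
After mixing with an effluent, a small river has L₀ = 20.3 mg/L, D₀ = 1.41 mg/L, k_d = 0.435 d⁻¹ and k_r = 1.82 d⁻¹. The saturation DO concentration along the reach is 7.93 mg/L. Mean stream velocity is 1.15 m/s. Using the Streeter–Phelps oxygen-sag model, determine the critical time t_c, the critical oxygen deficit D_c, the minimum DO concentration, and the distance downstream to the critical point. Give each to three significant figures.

t_c = [1/(k_r−k_d)] ln[(k_r/k_d)(1 − D₀(k_r−k_d)/(k_d L₀))]
= [1/(1.82−0.435)] ln[(1.82/0.435)(1 − 1.41×1.385/(0.435×20.3))]
= (1/1.385) ln[4.184 × 0.7789] = 0.7220 × ln(3.259) = 0.7220 × 1.181 = 0.8529 d.
L(t_c) = L₀ e^(−k_d t_c) = 20.3 × 0.6900 = 14.01 mg/L, and at the critical point k_r D_c = k_d L, so D_c = (0.435/1.82) × 14.01 = 3.348 mg/L.
Minimum DO = C_s − D_c = 7.93 − 3.348 = 4.582 mg/L.
x_c = v t_c = 1.15 m/s × 0.8529 d × 86400 s/d = 84750 m ≈ 84.7 km.

t_c ≈ 0.853 d; D_c ≈ 3.35 mg/L; min DO ≈ 4.58 mg/L; x_c ≈ 84.7 km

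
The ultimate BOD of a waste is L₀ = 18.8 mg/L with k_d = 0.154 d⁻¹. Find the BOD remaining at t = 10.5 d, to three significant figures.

L_t = L₀ e^(−k_d t) = 18.8 × e^(−0.154×10.5) = 18.8 × 0.1985 = 3.732 mg/L.

L ≈ 3.73 mg/L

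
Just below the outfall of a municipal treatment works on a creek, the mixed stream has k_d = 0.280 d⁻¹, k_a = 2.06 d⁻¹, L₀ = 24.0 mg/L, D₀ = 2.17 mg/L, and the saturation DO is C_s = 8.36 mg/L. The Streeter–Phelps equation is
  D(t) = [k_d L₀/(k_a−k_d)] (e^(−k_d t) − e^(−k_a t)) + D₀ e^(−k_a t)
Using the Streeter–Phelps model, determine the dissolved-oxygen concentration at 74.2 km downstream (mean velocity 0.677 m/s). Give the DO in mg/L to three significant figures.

DO ≈ 5.83 mg/L

Travel time t = x/v = 74.2 km / (0.677 m/s) = 74200 m / 0.677 m/s = 109600 s = 1.269 d.
k_d L₀/(k_a−k_d) = 0.280×24.0/(2.06−0.280) = 6.720/1.780 = 3.775 mg/L.
e^(−k_d t) = e^(−0.280×1.269) = 0.7010; e^(−k_a t) = e^(−2.06×1.269) = 0.07330.
D = 3.775 × (0.7010 − 0.07330) + 2.17 × 0.07330 = 2.370 + 0.1591 = 2.529 mg/L.
DO = C_s − D = 8.36 − 2.529 = 5.831 mg/L.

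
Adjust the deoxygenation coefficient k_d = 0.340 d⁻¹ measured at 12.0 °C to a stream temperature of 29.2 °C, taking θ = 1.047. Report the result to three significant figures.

k_d(T₂) = k_d(T₁) · θ^(T₂−T₁) = 0.340 × 1.047^(29.2−12.0)
= 0.340 × 1.047^17.2 = 0.340 × 2.203 = 0.7491 d⁻¹.

k_d ≈ 0.749 d⁻¹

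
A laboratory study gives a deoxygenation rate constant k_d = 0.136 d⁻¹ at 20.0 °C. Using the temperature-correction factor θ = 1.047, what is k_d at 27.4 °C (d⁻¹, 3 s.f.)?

k_d ≈ 0.191 d⁻¹

k_d(T₂) = k_d(T₁) · θ^(T₂−T₁) = 0.136 × 1.047^(27.4−20.0)
= 0.136 × 1.047^7.40 = 0.136 × 1.405 = 0.1910 d⁻¹.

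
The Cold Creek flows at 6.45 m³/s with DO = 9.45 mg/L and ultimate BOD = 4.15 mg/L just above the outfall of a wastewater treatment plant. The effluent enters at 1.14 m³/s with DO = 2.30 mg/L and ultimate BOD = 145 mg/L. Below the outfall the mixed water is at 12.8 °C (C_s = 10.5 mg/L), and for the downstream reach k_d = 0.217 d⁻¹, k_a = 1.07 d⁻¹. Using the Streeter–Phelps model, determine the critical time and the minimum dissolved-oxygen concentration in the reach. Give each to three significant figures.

t_c ≈ 1.40 d; minimum DO ≈ 6.71 mg/L

Mixed DO = (6.45×9.45 + 1.14×2.30)/(6.45+1.14) = 63.57/7.590 = 8.376 mg/L.
Mixed L₀ = (6.45×4.15 + 1.14×145)/(7.590) = 192.1/7.590 = 25.31 mg/L.
Initial deficit D₀ = C_s − DO₀ = 10.5 − 8.376 = 2.124 mg/L.
t_c = (1/0.8530) ln[(1.07/0.217)(1 − 2.124×0.8530/(0.217×25.31))] = 1.172 × ln(3.304) = 1.401 d.
D_c = (0.217/1.07) × 25.31 × e^(−0.217×1.401) = 0.2028 × 25.31 × 0.7378 = 3.787 mg/L.
Minimum DO = 10.5 − 3.787 = 6.713 mg/L.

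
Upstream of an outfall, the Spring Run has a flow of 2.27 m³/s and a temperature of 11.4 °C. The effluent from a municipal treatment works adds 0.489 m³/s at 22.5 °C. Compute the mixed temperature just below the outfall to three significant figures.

Flow-weighted mixing: C = (Q_r C_r + Q_w C_w)/(Q_r + Q_w)
= (2.27×11.4 + 0.489×22.5)/(2.27 + 0.489) = 36.88/2.759 = 13.37 °C.

13.4 °C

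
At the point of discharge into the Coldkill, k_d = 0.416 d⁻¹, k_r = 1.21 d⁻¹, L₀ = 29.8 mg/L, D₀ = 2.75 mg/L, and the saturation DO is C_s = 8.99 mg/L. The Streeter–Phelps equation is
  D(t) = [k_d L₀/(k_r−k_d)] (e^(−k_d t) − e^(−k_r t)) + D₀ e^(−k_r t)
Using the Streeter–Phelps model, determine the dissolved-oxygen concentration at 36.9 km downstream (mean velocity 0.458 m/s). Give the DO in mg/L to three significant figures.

Travel time t = x/v = 36.9 km / (0.458 m/s) = 36900 m / 0.458 m/s = 80570 s = 0.9325 d.
k_d L₀/(k_r−k_d) = 0.416×29.8/(1.21−0.416) = 12.40/0.7940 = 15.61 mg/L.
e^(−k_d t) = e^(−0.416×0.9325) = 0.6785; e^(−k_r t) = e^(−1.21×0.9325) = 0.3236.
D = 15.61 × (0.6785 − 0.3236) + 2.75 × 0.3236 = 5.541 + 0.8898 = 6.431 mg/L.
DO = C_s − D = 8.99 − 6.431 = 2.559 mg/L.

DO ≈ 2.56 mg/L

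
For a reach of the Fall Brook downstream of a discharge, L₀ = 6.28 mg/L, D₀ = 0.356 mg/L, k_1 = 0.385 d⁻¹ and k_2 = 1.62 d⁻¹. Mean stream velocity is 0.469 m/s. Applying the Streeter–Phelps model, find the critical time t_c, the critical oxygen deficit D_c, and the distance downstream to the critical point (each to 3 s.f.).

t_c ≈ 1.00 d; D_c ≈ 1.02 mg/L; x_c ≈ 40.6 km

At the critical point dD/dt = 0, so k_1 L₀ e^(−k_1 t) = k_2 D. Substituting D(t) from the Streeter–Phelps equation and solving for t gives
t_c = ln[(k_2/k_1)(1 − D₀(k_2−k_1)/(k_1 L₀))] / (k_2−k_1).
Here k_2−k_1 = 1.235 d⁻¹ and 1 − D₀(k_2−k_1)/(k_1 L₀) = 1 − 0.356×1.235/(0.385×6.28) = 0.8182, so
t_c = ln(4.208 × 0.8182) / 1.235 = 1.236 / 1.235 = 1.001 d.
D_c = (k_1/k_2) L₀ e^(−k_1 t_c) = (0.385/1.62) × 6.28 × e^(−0.385×1.001) = 0.2377 × 6.28 × 0.6802 = 1.015 mg/L.
x_c = v t_c = 0.469 m/s × 1.001 d × 86400 s/d = 40560 m ≈ 40.6 km.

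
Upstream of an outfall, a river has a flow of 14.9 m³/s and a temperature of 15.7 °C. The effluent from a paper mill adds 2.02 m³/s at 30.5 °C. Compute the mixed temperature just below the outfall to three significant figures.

17.5 °C

Flow-weighted mixing: C = (Q_r C_r + Q_w C_w)/(Q_r + Q_w)
= (14.9×15.7 + 2.02×30.5)/(14.9 + 2.02) = 295.5/16.92 = 17.47 °C.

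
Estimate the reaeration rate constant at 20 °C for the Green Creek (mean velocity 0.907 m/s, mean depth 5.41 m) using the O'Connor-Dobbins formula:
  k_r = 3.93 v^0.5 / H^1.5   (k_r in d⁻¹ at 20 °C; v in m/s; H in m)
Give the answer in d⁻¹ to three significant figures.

k_r ≈ 0.297 d⁻¹

k_r = 3.93 × 0.907^0.5 / 5.41^1.5 = 3.93 × 0.9524 / 12.58 = 0.2974 d⁻¹.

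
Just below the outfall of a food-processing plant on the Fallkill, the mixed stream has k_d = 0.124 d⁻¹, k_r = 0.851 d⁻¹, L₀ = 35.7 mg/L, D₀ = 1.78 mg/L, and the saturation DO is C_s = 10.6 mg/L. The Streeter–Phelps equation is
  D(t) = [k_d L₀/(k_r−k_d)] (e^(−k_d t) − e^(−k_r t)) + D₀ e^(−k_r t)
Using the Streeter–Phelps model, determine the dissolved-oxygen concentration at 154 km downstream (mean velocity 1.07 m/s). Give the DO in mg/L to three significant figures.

Travel time t = x/v = 154 km / (1.07 m/s) = 154000 m / 1.07 m/s = 143900 s = 1.666 d.
k_d L₀/(k_r−k_d) = 0.124×35.7/(0.851−0.124) = 4.427/0.7270 = 6.089 mg/L.
e^(−k_d t) = e^(−0.124×1.666) = 0.8134; e^(−k_r t) = e^(−0.851×1.666) = 0.2423.
D = 6.089 × (0.8134 − 0.2423) + 1.78 × 0.2423 = 3.477 + 0.4313 = 3.909 mg/L.
DO = C_s − D = 10.6 − 3.909 = 6.691 mg/L.

DO ≈ 6.69 mg/L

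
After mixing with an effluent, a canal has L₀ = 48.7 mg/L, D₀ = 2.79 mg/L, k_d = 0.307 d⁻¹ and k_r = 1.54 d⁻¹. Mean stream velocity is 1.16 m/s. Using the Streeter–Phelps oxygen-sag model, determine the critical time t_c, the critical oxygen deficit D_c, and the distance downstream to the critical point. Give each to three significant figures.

t_c = [1/(k_r−k_d)] ln[(k_r/k_d)(1 − D₀(k_r−k_d)/(k_d L₀))]
= [1/(1.54−0.307)] ln[(1.54/0.307)(1 − 2.79×1.233/(0.307×48.7))]
= (1/1.233) ln[5.016 × 0.7699] = 0.8110 × ln(3.862) = 0.8110 × 1.351 = 1.096 d.
D_c = (k_d/k_r) L₀ e^(−k_d t_c) = (0.307/1.54) × 48.7 × e^(−0.307×1.096) = 0.1994 × 48.7 × 0.7143 = 6.935 mg/L.
x_c = v t_c = 1.16 m/s × 1.096 d × 86400 s/d = 109800 m ≈ 110 km.

t_c ≈ 1.10 d; D_c ≈ 6.93 mg/L; x_c ≈ 110 km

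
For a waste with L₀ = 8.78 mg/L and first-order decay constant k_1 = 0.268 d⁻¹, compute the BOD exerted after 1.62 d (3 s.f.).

y ≈ 3.09 mg/L

y_t = L₀(1 − e^(−k_1 t)) = 8.78 × (1 − e^(−0.268×1.62))
= 8.78 × (1 − 0.6478) = 8.78 × 0.3522 = 3.092 mg/L.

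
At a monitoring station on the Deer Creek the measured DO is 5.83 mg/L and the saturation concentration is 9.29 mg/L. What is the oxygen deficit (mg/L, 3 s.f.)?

D = C_s − C = 9.29 − 5.83 = 3.46 mg/L.

D ≈ 3.46 mg/L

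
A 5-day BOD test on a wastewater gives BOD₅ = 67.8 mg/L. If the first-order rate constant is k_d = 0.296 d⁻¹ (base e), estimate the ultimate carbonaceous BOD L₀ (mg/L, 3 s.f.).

L₀ ≈ 87.8 mg/L

BOD₅ = L₀(1 − e^(−5k_d)) ⇒ L₀ = BOD₅ / (1 − e^(−5×0.296))
= 67.8 / (1 − 0.2276) = 67.8 / 0.7724 = 87.78 mg/L.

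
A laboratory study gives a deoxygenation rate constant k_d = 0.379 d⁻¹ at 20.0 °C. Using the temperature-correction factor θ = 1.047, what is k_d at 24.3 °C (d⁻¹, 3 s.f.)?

k_d(T₂) = k_d(T₁) · θ^(T₂−T₁) = 0.379 × 1.047^(24.3−20.0)
= 0.379 × 1.047^4.30 = 0.379 × 1.218 = 0.4618 d⁻¹.

k_d ≈ 0.462 d⁻¹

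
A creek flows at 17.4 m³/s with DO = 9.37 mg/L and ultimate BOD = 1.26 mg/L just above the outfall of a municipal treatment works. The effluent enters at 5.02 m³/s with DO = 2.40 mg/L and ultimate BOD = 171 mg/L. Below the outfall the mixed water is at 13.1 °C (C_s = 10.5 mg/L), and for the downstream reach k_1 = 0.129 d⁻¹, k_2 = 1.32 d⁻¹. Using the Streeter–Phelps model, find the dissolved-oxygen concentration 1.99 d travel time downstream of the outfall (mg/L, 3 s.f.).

DO ≈ 7.32 mg/L

Mixed DO = (17.4×9.37 + 5.02×2.40)/(17.4+5.02) = 175.1/22.42 = 7.809 mg/L.
Mixed L₀ = (17.4×1.26 + 5.02×171)/(22.42) = 880.3/22.42 = 39.27 mg/L.
Initial deficit D₀ = C_s − DO₀ = 10.5 − 7.809 = 2.691 mg/L.
D(1.99) = [0.129×39.27/(1.32−0.129)](e^(−0.129×1.99) − e^(−1.32×1.99)) + 2.691 e^(−1.32×1.99)
= 4.253 × (0.7736 − 0.07231) + 2.691 × 0.07231 = 3.177 mg/L.
DO = 10.5 − 3.177 = 7.323 mg/L.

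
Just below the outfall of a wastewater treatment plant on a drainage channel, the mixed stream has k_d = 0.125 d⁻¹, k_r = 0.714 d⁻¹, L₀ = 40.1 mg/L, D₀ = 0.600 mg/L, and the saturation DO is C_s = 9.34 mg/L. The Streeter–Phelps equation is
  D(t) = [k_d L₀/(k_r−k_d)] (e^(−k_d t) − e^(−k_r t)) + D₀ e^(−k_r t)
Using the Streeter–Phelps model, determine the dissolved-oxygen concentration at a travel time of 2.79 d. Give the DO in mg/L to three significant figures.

DO ≈ 4.41 mg/L

k_d L₀/(k_r−k_d) = 0.125×40.1/(0.714−0.125) = 5.013/0.5890 = 8.510 mg/L.
e^(−k_d t) = e^(−0.125×2.790) = 0.7056; e^(−k_r t) = e^(−0.714×2.790) = 0.1364.
D = 8.510 × (0.7056 − 0.1364) + 0.600 × 0.1364 = 4.844 + 0.08185 = 4.925 mg/L.
DO = C_s − D = 9.34 − 4.925 = 4.415 mg/L.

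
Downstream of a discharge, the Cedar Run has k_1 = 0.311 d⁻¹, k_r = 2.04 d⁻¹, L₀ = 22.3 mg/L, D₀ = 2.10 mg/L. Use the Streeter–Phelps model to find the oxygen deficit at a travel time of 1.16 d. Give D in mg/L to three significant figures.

k_1 L₀/(k_r−k_1) = 0.311×22.3/(2.04−0.311) = 6.935/1.729 = 4.011 mg/L.
e^(−k_1 t) = e^(−0.311×1.160) = 0.6971; e^(−k_r t) = e^(−2.04×1.160) = 0.09382.
D = 4.011 × (0.6971 − 0.09382) + 2.10 × 0.09382 = 2.420 + 0.1970 = 2.617 mg/L.

D ≈ 2.62 mg/L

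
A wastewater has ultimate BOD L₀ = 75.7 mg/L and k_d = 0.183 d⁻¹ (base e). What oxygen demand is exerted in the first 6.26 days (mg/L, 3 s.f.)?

y ≈ 51.6 mg/L

y_t = L₀(1 − e^(−k_d t)) = 75.7 × (1 − e^(−0.183×6.26))
= 75.7 × (1 − 0.3180) = 75.7 × 0.6820 = 51.62 mg/L.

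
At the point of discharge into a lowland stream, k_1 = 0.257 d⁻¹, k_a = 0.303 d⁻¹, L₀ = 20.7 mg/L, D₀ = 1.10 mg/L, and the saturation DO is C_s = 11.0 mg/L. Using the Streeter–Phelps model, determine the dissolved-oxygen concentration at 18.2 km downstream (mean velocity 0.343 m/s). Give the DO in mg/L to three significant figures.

DO ≈ 7.34 mg/L

Travel time t = x/v = 18.2 km / (0.343 m/s) = 18200 m / 0.343 m/s = 53060 s = 0.6141 d.
k_1 L₀/(k_a−k_1) = 0.257×20.7/(0.303−0.257) = 5.320/0.04600 = 115.7 mg/L.
e^(−k_1 t) = e^(−0.257×0.6141) = 0.8540; e^(−k_a t) = e^(−0.303×0.6141) = 0.8302.
D = 115.7 × (0.8540 − 0.8302) + 1.10 × 0.8302 = 2.751 + 0.9132 = 3.664 mg/L.
DO = C_s − D = 11.0 − 3.664 = 7.336 mg/L.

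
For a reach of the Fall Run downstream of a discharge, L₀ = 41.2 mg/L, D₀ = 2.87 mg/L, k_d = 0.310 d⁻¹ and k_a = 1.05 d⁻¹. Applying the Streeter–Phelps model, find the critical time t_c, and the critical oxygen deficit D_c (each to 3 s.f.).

t_c ≈ 1.40 d; D_c ≈ 7.87 mg/L

t_c = [1/(k_a−k_d)] ln[(k_a/k_d)(1 − D₀(k_a−k_d)/(k_d L₀))]
= [1/(1.05−0.310)] ln[(1.05/0.310)(1 − 2.87×0.7400/(0.310×41.2))]
= (1/0.7400) ln[3.387 × 0.8337] = 1.351 × ln(2.824) = 1.351 × 1.038 = 1.403 d.
D_c = (k_d/k_a) L₀ e^(−k_d t_c) = (0.310/1.05) × 41.2 × e^(−0.310×1.403) = 0.2952 × 41.2 × 0.6473 = 7.874 mg/L.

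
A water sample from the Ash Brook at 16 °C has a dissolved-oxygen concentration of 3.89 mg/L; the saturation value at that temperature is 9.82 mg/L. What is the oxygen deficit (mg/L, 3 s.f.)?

D = C_s − C = 9.82 − 3.89 = 5.93 mg/L.

D ≈ 5.93 mg/L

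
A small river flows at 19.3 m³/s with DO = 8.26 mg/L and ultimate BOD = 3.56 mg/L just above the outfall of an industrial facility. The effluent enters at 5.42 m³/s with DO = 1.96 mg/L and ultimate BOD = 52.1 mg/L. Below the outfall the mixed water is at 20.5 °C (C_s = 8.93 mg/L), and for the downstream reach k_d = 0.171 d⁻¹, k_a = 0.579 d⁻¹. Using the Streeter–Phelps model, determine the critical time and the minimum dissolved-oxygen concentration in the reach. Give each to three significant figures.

t_c ≈ 1.95 d; minimum DO ≈ 5.93 mg/L

Mixed DO = (19.3×8.26 + 5.42×1.96)/(19.3+5.42) = 170.0/24.72 = 6.879 mg/L.
Mixed L₀ = (19.3×3.56 + 5.42×52.1)/(24.72) = 351.1/24.72 = 14.20 mg/L.
Initial deficit D₀ = C_s − DO₀ = 8.93 − 6.879 = 2.051 mg/L.
t_c = (1/0.4080) ln[(0.579/0.171)(1 − 2.051×0.4080/(0.171×14.20))] = 2.451 × ln(2.219) = 1.954 d.
D_c = (0.171/0.579) × 14.20 × e^(−0.171×1.954) = 0.2953 × 14.20 × 0.7160 = 3.003 mg/L.
Minimum DO = 8.93 − 3.003 = 5.927 mg/L.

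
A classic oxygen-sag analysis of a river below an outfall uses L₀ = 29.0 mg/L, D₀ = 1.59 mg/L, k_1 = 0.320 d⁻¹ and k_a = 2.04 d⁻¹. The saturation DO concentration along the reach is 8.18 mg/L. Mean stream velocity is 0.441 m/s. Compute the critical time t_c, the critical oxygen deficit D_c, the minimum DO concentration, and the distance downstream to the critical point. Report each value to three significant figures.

At the critical point dD/dt = 0, so k_1 L₀ e^(−k_1 t) = k_a D. Substituting D(t) from the Streeter–Phelps equation and solving for t gives
t_c = ln[(k_a/k_1)(1 − D₀(k_a−k_1)/(k_1 L₀))] / (k_a−k_1).
Here k_a−k_1 = 1.720 d⁻¹ and 1 − D₀(k_a−k_1)/(k_1 L₀) = 1 − 1.59×1.720/(0.320×29.0) = 0.7053, so
t_c = ln(6.375 × 0.7053) / 1.720 = 1.503 / 1.720 = 0.8740 d.
D_c = (k_1/k_a) L₀ e^(−k_1 t_c) = (0.320/2.04) × 29.0 × e^(−0.320×0.8740) = 0.1569 × 29.0 × 0.7560 = 3.439 mg/L.
Minimum DO = C_s − D_c = 8.18 − 3.439 = 4.741 mg/L.
x_c = v t_c = 0.441 m/s × 0.8740 d × 86400 s/d = 33300 m ≈ 33.3 km.

t_c ≈ 0.874 d; D_c ≈ 3.44 mg/L; min DO ≈ 4.74 mg/L; x_c ≈ 33.3 km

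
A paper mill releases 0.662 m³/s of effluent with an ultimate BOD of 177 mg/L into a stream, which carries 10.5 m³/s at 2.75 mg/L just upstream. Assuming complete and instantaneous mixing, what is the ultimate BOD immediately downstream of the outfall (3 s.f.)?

13.1 mg/L

Flow-weighted mixing: C = (Q_r C_r + Q_w C_w)/(Q_r + Q_w)
= (10.5×2.75 + 0.662×177)/(10.5 + 0.662) = 146.0/11.16 = 13.08 mg/L.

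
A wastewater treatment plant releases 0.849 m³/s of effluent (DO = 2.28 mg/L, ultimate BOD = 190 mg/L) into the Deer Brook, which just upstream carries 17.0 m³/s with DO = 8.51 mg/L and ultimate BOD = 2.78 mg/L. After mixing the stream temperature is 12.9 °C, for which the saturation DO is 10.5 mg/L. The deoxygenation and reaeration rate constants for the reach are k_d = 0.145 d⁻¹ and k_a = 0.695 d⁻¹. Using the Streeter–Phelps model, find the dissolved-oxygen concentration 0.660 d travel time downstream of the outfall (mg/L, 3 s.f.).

DO ≈ 8.20 mg/L

Mixed DO = (17.0×8.51 + 0.849×2.28)/(17.0+0.849) = 146.6/17.85 = 8.214 mg/L.
Mixed L₀ = (17.0×2.78 + 0.849×190)/(17.85) = 208.6/17.85 = 11.69 mg/L.
Initial deficit D₀ = C_s − DO₀ = 10.5 − 8.214 = 2.286 mg/L.
D(0.660) = [0.145×11.69/(0.695−0.145)](e^(−0.145×0.660) − e^(−0.695×0.660)) + 2.286 e^(−0.695×0.660)
= 3.081 × (0.9087 − 0.6321) + 2.286 × 0.6321 = 2.297 mg/L.
DO = 10.5 − 2.297 = 8.203 mg/L.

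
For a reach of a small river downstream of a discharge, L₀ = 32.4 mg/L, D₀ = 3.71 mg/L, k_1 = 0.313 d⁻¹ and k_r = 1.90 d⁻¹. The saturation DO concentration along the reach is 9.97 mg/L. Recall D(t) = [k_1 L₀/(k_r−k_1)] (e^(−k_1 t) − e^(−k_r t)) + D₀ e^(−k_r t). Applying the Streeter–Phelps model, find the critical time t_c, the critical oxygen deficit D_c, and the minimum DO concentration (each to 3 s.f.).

t_c ≈ 0.589 d; D_c ≈ 4.44 mg/L; min DO ≈ 5.53 mg/L

At the critical point dD/dt = 0, so k_1 L₀ e^(−k_1 t) = k_r D. Substituting D(t) from the Streeter–Phelps equation and solving for t gives
t_c = ln[(k_r/k_1)(1 − D₀(k_r−k_1)/(k_1 L₀))] / (k_r−k_1).
Here k_r−k_1 = 1.587 d⁻¹ and 1 − D₀(k_r−k_1)/(k_1 L₀) = 1 − 3.71×1.587/(0.313×32.4) = 0.4194, so
t_c = ln(6.070 × 0.4194) / 1.587 = 0.9345 / 1.587 = 0.5889 d.
L(t_c) = L₀ e^(−k_1 t_c) = 32.4 × 0.8317 = 26.95 mg/L, and at the critical point k_r D_c = k_1 L, so D_c = (0.313/1.90) × 26.95 = 4.439 mg/L.
Minimum DO = C_s − D_c = 9.97 − 4.439 = 5.531 mg/L.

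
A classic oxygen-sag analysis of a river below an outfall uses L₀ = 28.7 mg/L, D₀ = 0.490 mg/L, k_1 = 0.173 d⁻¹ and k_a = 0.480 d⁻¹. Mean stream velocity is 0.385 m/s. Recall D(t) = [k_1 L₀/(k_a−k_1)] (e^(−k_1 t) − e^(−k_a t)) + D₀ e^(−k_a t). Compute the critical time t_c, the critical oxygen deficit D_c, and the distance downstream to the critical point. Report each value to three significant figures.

t_c = [1/(k_a−k_1)] ln[(k_a/k_1)(1 − D₀(k_a−k_1)/(k_1 L₀))]
= [1/(0.480−0.173)] ln[(0.480/0.173)(1 − 0.490×0.3070/(0.173×28.7))]
= (1/0.3070) ln[2.775 × 0.9697] = 3.257 × ln(2.691) = 3.257 × 0.9897 = 3.224 d.
L(t_c) = L₀ e^(−k_1 t_c) = 28.7 × 0.5725 = 16.43 mg/L, and at the critical point k_a D_c = k_1 L, so D_c = (0.173/0.480) × 16.43 = 5.922 mg/L.
x_c = v t_c = 0.385 m/s × 3.224 d × 86400 s/d = 107200 m ≈ 107 km.

t_c ≈ 3.22 d; D_c ≈ 5.92 mg/L; x_c ≈ 107 km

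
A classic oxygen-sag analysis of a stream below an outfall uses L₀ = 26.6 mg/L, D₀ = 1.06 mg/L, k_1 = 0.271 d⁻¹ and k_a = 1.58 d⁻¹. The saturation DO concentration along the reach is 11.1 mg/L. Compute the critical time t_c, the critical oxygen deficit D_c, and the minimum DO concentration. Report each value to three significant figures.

With k_a/k_1 = 5.830 and 1 − D₀(k_a−k_1)/(k_1 L₀) = 0.8075,
t_c = ln(5.830 × 0.8075) / (1.58 − 0.271) = ln(4.708) / 1.309 = 1.549/1.309 = 1.184 d.
L(t_c) = L₀ e^(−k_1 t_c) = 26.6 × 0.7256 = 19.30 mg/L, and at the critical point k_a D_c = k_1 L, so D_c = (0.271/1.58) × 19.30 = 3.311 mg/L.
Minimum DO = C_s − D_c = 11.1 − 3.311 = 7.789 mg/L.

t_c ≈ 1.18 d; D_c ≈ 3.31 mg/L; min DO ≈ 7.79 mg/L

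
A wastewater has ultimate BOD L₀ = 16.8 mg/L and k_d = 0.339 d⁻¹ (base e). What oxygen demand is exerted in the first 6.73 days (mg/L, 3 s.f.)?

y_t = L₀(1 − e^(−k_d t)) = 16.8 × (1 − e^(−0.339×6.73))
= 16.8 × (1 − 0.1021) = 16.8 × 0.8979 = 15.08 mg/L.

y ≈ 15.1 mg/L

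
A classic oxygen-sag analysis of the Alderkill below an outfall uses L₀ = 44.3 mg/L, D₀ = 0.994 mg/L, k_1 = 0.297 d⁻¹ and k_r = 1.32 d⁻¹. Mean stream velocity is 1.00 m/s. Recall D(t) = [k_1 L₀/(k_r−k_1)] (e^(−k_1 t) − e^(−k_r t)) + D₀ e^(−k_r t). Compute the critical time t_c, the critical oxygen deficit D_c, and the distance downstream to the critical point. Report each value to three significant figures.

t_c ≈ 1.38 d; D_c ≈ 6.62 mg/L; x_c ≈ 119 km

With k_r/k_1 = 4.444 and 1 − D₀(k_r−k_1)/(k_1 L₀) = 0.9227,
t_c = ln(4.444 × 0.9227) / (1.32 − 0.297) = ln(4.101) / 1.023 = 1.411/1.023 = 1.379 d.
D_c = (k_1/k_r) L₀ e^(−k_1 t_c) = (0.297/1.32) × 44.3 × e^(−0.297×1.379) = 0.2250 × 44.3 × 0.6638 = 6.617 mg/L.
x_c = v t_c = 1.00 m/s × 1.379 d × 86400 s/d = 119200 m ≈ 119 km.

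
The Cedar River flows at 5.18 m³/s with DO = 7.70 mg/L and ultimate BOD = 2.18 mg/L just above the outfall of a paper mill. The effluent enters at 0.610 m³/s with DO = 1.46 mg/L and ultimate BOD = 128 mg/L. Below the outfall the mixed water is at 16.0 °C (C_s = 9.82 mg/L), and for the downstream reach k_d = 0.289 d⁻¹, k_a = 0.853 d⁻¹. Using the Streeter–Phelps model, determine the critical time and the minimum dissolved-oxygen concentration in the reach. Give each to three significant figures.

t_c ≈ 1.15 d; minimum DO ≈ 6.07 mg/L

Mixed DO = (5.18×7.70 + 0.610×1.46)/(5.18+0.610) = 40.78/5.790 = 7.043 mg/L.
Mixed L₀ = (5.18×2.18 + 0.610×128)/(5.790) = 89.37/5.790 = 15.44 mg/L.
Initial deficit D₀ = C_s − DO₀ = 9.82 − 7.043 = 2.777 mg/L.
t_c = (1/0.5640) ln[(0.853/0.289)(1 − 2.777×0.5640/(0.289×15.44))] = 1.773 × ln(1.915) = 1.152 d.
D_c = (0.289/0.853) × 15.44 × e^(−0.289×1.152) = 0.3388 × 15.44 × 0.7168 = 3.749 mg/L.
Minimum DO = 9.82 − 3.749 = 6.071 mg/L.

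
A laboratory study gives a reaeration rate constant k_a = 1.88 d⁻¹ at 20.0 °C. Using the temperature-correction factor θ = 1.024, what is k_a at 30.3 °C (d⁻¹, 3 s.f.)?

k_a(T₂) = k_a(T₁) · θ^(T₂−T₁) = 1.88 × 1.024^(30.3−20.0)
= 1.88 × 1.024^10.3 = 1.88 × 1.277 = 2.400 d⁻¹.

k_a ≈ 2.40 d⁻¹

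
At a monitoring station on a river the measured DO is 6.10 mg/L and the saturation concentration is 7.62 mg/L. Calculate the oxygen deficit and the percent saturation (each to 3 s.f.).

D ≈ 1.52 mg/L; 80.1 % saturation

D = C_s − C = 7.62 − 6.10 = 1.52 mg/L.
% saturation = 6.10/7.62 × 100 = 80.1 %.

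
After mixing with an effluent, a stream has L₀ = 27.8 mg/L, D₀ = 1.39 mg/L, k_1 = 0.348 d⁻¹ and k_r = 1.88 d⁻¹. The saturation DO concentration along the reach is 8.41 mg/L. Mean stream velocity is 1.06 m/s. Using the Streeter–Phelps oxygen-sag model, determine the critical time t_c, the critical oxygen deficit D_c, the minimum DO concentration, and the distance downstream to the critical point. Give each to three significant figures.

t_c ≈ 0.939 d; D_c ≈ 3.71 mg/L; min DO ≈ 4.70 mg/L; x_c ≈ 86.0 km

With k_r/k_1 = 5.402 and 1 − D₀(k_r−k_1)/(k_1 L₀) = 0.7799,
t_c = ln(5.402 × 0.7799) / (1.88 − 0.348) = ln(4.213) / 1.532 = 1.438/1.532 = 0.9388 d.
L(t_c) = L₀ e^(−k_1 t_c) = 27.8 × 0.7213 = 20.05 mg/L, and at the critical point k_r D_c = k_1 L, so D_c = (0.348/1.88) × 20.05 = 3.712 mg/L.
Minimum DO = C_s − D_c = 8.41 − 3.712 = 4.698 mg/L.
x_c = v t_c = 1.06 m/s × 0.9388 d × 86400 s/d = 85980 m ≈ 86.0 km.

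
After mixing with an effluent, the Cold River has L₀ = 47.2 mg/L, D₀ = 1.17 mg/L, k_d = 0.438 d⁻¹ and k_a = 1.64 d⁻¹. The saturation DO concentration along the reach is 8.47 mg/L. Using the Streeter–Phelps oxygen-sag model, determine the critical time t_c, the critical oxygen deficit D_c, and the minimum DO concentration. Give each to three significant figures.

t_c = [1/(k_a−k_d)] ln[(k_a/k_d)(1 − D₀(k_a−k_d)/(k_d L₀))]
= [1/(1.64−0.438)] ln[(1.64/0.438)(1 − 1.17×1.202/(0.438×47.2))]
= (1/1.202) ln[3.744 × 0.9320] = 0.8319 × ln(3.490) = 0.8319 × 1.250 = 1.040 d.
L(t_c) = L₀ e^(−k_d t_c) = 47.2 × 0.6342 = 29.93 mg/L, and at the critical point k_a D_c = k_d L, so D_c = (0.438/1.64) × 29.93 = 7.994 mg/L.
Minimum DO = C_s − D_c = 8.47 − 7.994 = 0.4755 mg/L.

t_c ≈ 1.04 d; D_c ≈ 7.99 mg/L; min DO ≈ 0.476 mg/L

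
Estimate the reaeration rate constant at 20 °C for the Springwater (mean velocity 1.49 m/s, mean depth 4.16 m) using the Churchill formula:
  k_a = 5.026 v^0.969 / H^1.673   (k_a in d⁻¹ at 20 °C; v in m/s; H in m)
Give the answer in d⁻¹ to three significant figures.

k_a ≈ 0.681 d⁻¹

k_a = 5.026 × 1.49^0.969 / 4.16^1.673 = 5.026 × 1.472 / 10.86 = 0.6812 d⁻¹.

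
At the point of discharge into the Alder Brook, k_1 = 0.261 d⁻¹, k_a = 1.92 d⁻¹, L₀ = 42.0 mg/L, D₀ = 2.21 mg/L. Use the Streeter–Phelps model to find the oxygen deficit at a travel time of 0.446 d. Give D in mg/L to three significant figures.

D ≈ 4.01 mg/L

k_1 L₀/(k_a−k_1) = 0.261×42.0/(1.92−0.261) = 10.96/1.659 = 6.608 mg/L.
e^(−k_1 t) = e^(−0.261×0.4460) = 0.8901; e^(−k_a t) = e^(−1.92×0.4460) = 0.4247.
D = 6.608 × (0.8901 − 0.4247) + 2.21 × 0.4247 = 3.075 + 0.9386 = 4.014 mg/L.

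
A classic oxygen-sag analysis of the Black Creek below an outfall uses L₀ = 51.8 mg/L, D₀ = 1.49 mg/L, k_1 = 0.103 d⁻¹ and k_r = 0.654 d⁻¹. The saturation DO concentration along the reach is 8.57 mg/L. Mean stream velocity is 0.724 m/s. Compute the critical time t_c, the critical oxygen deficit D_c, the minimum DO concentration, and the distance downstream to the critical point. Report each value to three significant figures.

With k_r/k_1 = 6.350 and 1 − D₀(k_r−k_1)/(k_1 L₀) = 0.8461,
t_c = ln(6.350 × 0.8461) / (0.654 − 0.103) = ln(5.372) / 0.5510 = 1.681/0.5510 = 3.051 d.
D_c = (k_1/k_r) L₀ e^(−k_1 t_c) = (0.103/0.654) × 51.8 × e^(−0.103×3.051) = 0.1575 × 51.8 × 0.7303 = 5.958 mg/L.
Minimum DO = C_s − D_c = 8.57 − 5.958 = 2.612 mg/L.
x_c = v t_c = 0.724 m/s × 3.051 d × 86400 s/d = 190900 m ≈ 191 km.

t_c ≈ 3.05 d; D_c ≈ 5.96 mg/L; min DO ≈ 2.61 mg/L; x_c ≈ 191 km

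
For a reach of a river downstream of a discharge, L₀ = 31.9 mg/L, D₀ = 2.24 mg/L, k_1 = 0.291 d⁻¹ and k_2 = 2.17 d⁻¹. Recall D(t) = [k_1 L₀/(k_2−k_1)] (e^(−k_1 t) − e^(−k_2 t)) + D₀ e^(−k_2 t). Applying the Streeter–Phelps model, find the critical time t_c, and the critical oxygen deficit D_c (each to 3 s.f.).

t_c ≈ 0.748 d; D_c ≈ 3.44 mg/L

At the critical point dD/dt = 0, so k_1 L₀ e^(−k_1 t) = k_2 D. Substituting D(t) from the Streeter–Phelps equation and solving for t gives
t_c = ln[(k_2/k_1)(1 − D₀(k_2−k_1)/(k_1 L₀))] / (k_2−k_1).
Here k_2−k_1 = 1.879 d⁻¹ and 1 − D₀(k_2−k_1)/(k_1 L₀) = 1 − 2.24×1.879/(0.291×31.9) = 0.5466, so
t_c = ln(7.457 × 0.5466) / 1.879 = 1.405 / 1.879 = 0.7478 d.
D_c = (k_1/k_2) L₀ e^(−k_1 t_c) = (0.291/2.17) × 31.9 × e^(−0.291×0.7478) = 0.1341 × 31.9 × 0.8044 = 3.441 mg/L.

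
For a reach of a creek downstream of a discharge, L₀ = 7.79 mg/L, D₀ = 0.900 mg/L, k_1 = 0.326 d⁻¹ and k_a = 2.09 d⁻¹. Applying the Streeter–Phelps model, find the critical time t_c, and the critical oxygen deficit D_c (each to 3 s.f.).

With k_a/k_1 = 6.411 and 1 − D₀(k_a−k_1)/(k_1 L₀) = 0.3748,
t_c = ln(6.411 × 0.3748) / (2.09 − 0.326) = ln(2.403) / 1.764 = 0.8768/1.764 = 0.4970 d.
D_c = (k_1/k_a) L₀ e^(−k_1 t_c) = (0.326/2.09) × 7.79 × e^(−0.326×0.4970) = 0.1560 × 7.79 × 0.8504 = 1.033 mg/L.

t_c ≈ 0.497 d; D_c ≈ 1.03 mg/L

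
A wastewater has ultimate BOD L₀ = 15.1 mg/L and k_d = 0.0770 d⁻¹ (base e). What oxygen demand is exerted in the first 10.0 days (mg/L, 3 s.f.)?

y ≈ 8.11 mg/L

y_t = L₀(1 − e^(−k_d t)) = 15.1 × (1 − e^(−0.0770×10.0))
= 15.1 × (1 − 0.4630) = 15.1 × 0.5370 = 8.109 mg/L.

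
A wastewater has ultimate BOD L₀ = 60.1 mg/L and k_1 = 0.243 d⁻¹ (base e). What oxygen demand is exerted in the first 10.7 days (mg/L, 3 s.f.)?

y ≈ 55.6 mg/L

y_t = L₀(1 − e^(−k_1 t)) = 60.1 × (1 − e^(−0.243×10.7))
= 60.1 × (1 − 0.07427) = 60.1 × 0.9257 = 55.64 mg/L.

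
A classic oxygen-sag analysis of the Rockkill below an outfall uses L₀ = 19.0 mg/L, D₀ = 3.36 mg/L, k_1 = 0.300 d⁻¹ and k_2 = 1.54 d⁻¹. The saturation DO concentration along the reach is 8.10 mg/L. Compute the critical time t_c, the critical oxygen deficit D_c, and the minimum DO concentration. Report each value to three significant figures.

With k_2/k_1 = 5.133 and 1 − D₀(k_2−k_1)/(k_1 L₀) = 0.2691,
t_c = ln(5.133 × 0.2691) / (1.54 − 0.300) = ln(1.381) / 1.240 = 0.3229/1.240 = 0.2604 d.
L(t_c) = L₀ e^(−k_1 t_c) = 19.0 × 0.9249 = 17.57 mg/L, and at the critical point k_2 D_c = k_1 L, so D_c = (0.300/1.54) × 17.57 = 3.423 mg/L.
Minimum DO = C_s − D_c = 8.10 − 3.423 = 4.677 mg/L.

t_c ≈ 0.260 d; D_c ≈ 3.42 mg/L; min DO ≈ 4.68 mg/L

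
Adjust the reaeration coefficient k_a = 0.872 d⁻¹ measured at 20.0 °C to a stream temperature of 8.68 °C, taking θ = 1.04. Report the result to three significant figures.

k_a ≈ 0.559 d⁻¹

k_a(T₂) = k_a(T₁) · θ^(T₂−T₁) = 0.872 × 1.04^(8.68−20.0)
= 0.872 × 1.04^-11.3 = 0.872 × 0.6415 = 0.5594 d⁻¹.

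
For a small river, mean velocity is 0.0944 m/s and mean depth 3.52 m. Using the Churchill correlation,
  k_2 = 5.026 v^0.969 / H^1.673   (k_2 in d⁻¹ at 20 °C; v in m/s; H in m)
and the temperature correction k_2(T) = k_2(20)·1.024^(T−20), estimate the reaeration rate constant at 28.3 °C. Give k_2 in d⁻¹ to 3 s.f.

k_2 ≈ 0.0757 d⁻¹

k_2(20) = 5.026 × 0.0944^0.969 / 3.52^1.673 = 5.026 × 0.1016 / 8.210 = 0.06217 d⁻¹.
k_2(28.3) = 0.06217 × 1.024^(28.3−20) = 0.06217 × 1.218 = 0.07570 d⁻¹.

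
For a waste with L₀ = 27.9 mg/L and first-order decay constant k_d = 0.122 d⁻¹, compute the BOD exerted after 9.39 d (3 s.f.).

y ≈ 19.0 mg/L

y_t = L₀(1 − e^(−k_d t)) = 27.9 × (1 − e^(−0.122×9.39))
= 27.9 × (1 − 0.3180) = 27.9 × 0.6820 = 19.03 mg/L.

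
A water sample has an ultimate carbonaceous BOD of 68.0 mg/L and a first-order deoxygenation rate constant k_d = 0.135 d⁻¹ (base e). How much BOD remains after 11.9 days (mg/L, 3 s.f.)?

L_t = L₀ e^(−k_d t) = 68.0 × e^(−0.135×11.9) = 68.0 × 0.2006 = 13.64 mg/L.

L ≈ 13.6 mg/L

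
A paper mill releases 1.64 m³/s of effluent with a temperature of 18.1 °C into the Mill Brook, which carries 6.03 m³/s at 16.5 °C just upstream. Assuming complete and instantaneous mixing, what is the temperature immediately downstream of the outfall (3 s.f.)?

Flow-weighted mixing: C = (Q_r C_r + Q_w C_w)/(Q_r + Q_w)
= (6.03×16.5 + 1.64×18.1)/(6.03 + 1.64) = 129.2/7.670 = 16.84 °C.

16.8 °C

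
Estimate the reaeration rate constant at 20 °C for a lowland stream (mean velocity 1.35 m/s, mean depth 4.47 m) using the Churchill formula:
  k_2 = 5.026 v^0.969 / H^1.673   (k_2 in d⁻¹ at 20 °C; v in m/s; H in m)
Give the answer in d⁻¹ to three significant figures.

k_2 = 5.026 × 1.35^0.969 / 4.47^1.673 = 5.026 × 1.337 / 12.25 = 0.5490 d⁻¹.

k_2 ≈ 0.549 d⁻¹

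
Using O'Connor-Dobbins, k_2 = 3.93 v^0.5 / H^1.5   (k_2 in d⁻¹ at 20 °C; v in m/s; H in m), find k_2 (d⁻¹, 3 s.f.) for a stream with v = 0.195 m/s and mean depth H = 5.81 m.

k_2 ≈ 0.124 d⁻¹

k_2 = 3.93 × 0.195^0.5 / 5.81^1.5 = 3.93 × 0.4416 / 14.00 = 0.1239 d⁻¹.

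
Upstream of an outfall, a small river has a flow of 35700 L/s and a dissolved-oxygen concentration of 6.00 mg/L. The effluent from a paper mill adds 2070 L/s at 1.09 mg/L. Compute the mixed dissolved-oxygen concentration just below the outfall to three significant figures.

5.73 mg/L

Flow-weighted mixing: C = (Q_r C_r + Q_w C_w)/(Q_r + Q_w)
= (35700×6.00 + 2070×1.09)/(35700 + 2070) = 216500/37770 = 5.731 mg/L.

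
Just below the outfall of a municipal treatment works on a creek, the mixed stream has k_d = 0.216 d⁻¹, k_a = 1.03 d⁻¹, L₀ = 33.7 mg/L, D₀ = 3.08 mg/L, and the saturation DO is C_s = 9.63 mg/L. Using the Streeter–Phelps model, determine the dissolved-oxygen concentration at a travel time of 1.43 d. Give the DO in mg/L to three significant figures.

DO ≈ 4.41 mg/L

k_d L₀/(k_a−k_d) = 0.216×33.7/(1.03−0.216) = 7.279/0.8140 = 8.943 mg/L.
e^(−k_d t) = e^(−0.216×1.430) = 0.7343; e^(−k_a t) = e^(−1.03×1.430) = 0.2293.
D = 8.943 × (0.7343 − 0.2293) + 3.08 × 0.2293 = 4.516 + 0.7061 = 5.222 mg/L.
DO = C_s − D = 9.63 − 5.222 = 4.408 mg/L.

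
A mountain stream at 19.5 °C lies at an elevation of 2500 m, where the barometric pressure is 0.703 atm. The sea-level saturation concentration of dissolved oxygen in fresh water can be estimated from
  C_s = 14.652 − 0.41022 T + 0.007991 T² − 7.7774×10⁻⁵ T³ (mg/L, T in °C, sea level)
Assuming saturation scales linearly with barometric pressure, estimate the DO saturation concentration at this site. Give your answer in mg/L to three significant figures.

At sea level: C_s = 14.652 − 0.41022×19.5 + 0.007991×19.5² − 7.7774×10⁻⁵×19.5³ = 9.115 mg/L.
Pressure correction: C_s' = 9.115 × 0.703 = 6.408 mg/L.

C_s ≈ 6.41 mg/L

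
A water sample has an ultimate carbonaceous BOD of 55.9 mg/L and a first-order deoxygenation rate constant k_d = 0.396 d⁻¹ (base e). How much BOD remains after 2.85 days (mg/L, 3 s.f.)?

L_t = L₀ e^(−k_d t) = 55.9 × e^(−0.396×2.85) = 55.9 × 0.3235 = 18.08 mg/L.

L ≈ 18.1 mg/L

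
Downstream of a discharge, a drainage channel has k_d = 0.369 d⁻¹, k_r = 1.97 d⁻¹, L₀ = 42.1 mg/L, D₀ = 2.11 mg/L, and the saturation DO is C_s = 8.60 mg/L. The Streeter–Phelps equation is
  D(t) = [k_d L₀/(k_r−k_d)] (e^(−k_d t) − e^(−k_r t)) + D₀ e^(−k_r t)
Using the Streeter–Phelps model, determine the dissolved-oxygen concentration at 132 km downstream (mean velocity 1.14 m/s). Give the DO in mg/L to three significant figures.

DO ≈ 3.22 mg/L

Travel time t = x/v = 132 km / (1.14 m/s) = 132000 m / 1.14 m/s = 115800 s = 1.340 d.
k_d L₀/(k_r−k_d) = 0.369×42.1/(1.97−0.369) = 15.53/1.601 = 9.703 mg/L.
e^(−k_d t) = e^(−0.369×1.340) = 0.6099; e^(−k_r t) = e^(−1.97×1.340) = 0.07135.
D = 9.703 × (0.6099 − 0.07135) + 2.11 × 0.07135 = 5.225 + 0.1506 = 5.376 mg/L.
DO = C_s − D = 8.60 − 5.376 = 3.224 mg/L.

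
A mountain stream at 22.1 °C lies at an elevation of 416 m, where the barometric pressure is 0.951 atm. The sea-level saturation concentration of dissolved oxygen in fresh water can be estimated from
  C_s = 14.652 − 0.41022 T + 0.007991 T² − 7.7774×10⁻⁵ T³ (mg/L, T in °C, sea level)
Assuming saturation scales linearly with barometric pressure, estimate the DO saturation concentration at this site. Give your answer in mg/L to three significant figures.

At sea level: C_s = 14.652 − 0.41022×22.1 + 0.007991×22.1² − 7.7774×10⁻⁵×22.1³ = 8.650 mg/L.
Pressure correction: C_s' = 8.650 × 0.951 = 8.226 mg/L.

C_s ≈ 8.23 mg/L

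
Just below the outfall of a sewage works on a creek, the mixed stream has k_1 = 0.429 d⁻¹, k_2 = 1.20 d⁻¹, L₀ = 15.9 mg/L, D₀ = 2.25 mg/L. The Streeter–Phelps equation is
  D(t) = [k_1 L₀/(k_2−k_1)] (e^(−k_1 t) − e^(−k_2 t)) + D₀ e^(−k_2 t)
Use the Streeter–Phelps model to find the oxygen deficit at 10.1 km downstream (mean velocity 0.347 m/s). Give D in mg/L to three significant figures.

Travel time t = x/v = 10.1 km / (0.347 m/s) = 10100 m / 0.347 m/s = 29110 s = 0.3369 d.
k_1 L₀/(k_2−k_1) = 0.429×15.9/(1.20−0.429) = 6.821/0.7710 = 8.847 mg/L.
e^(−k_1 t) = e^(−0.429×0.3369) = 0.8654; e^(−k_2 t) = e^(−1.20×0.3369) = 0.6675.
D = 8.847 × (0.8654 − 0.6675) + 2.25 × 0.6675 = 1.751 + 1.502 = 3.253 mg/L.

D ≈ 3.25 mg/L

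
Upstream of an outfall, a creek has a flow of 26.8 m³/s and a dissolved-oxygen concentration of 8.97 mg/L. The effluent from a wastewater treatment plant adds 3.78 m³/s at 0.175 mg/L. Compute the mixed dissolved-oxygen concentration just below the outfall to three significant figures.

7.88 mg/L

Flow-weighted mixing: C = (Q_r C_r + Q_w C_w)/(Q_r + Q_w)
= (26.8×8.97 + 3.78×0.175)/(26.8 + 3.78) = 241.1/30.58 = 7.883 mg/L.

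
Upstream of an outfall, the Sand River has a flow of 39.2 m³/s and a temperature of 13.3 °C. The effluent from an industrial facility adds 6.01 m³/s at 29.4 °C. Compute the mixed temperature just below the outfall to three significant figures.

Flow-weighted mixing: C = (Q_r C_r + Q_w C_w)/(Q_r + Q_w)
= (39.2×13.3 + 6.01×29.4)/(39.2 + 6.01) = 698.1/45.21 = 15.44 °C.

15.4 °C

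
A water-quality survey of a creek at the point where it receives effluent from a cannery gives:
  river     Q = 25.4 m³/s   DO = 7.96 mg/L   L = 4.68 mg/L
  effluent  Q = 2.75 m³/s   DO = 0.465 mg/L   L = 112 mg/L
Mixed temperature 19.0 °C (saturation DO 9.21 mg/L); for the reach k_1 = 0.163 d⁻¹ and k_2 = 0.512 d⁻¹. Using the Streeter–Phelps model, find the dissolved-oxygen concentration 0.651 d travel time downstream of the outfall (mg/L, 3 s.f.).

Mixed DO = (25.4×7.96 + 2.75×0.465)/(25.4+2.75) = 203.5/28.15 = 7.228 mg/L.
Mixed L₀ = (25.4×4.68 + 2.75×112)/(28.15) = 426.9/28.15 = 15.16 mg/L.
Initial deficit D₀ = C_s − DO₀ = 9.21 − 7.228 = 1.982 mg/L.
D(0.651) = [0.163×15.16/(0.512−0.163)](e^(−0.163×0.651) − e^(−0.512×0.651)) + 1.982 e^(−0.512×0.651)
= 7.082 × (0.8993 − 0.7165) + 1.982 × 0.7165 = 2.715 mg/L.
DO = 9.21 − 2.715 = 6.495 mg/L.

DO ≈ 6.50 mg/L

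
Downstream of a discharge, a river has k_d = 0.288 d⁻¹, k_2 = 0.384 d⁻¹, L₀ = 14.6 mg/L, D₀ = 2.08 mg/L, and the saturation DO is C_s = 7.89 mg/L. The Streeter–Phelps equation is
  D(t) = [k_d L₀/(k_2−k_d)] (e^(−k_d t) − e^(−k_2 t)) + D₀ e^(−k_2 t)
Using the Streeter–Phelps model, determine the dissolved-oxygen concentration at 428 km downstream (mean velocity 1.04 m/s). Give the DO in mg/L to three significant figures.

Travel time t = x/v = 428 km / (1.04 m/s) = 428000 m / 1.04 m/s = 411500 s = 4.763 d.
k_d L₀/(k_2−k_d) = 0.288×14.6/(0.384−0.288) = 4.205/0.09600 = 43.80 mg/L.
e^(−k_d t) = e^(−0.288×4.763) = 0.2537; e^(−k_2 t) = e^(−0.384×4.763) = 0.1606.
D = 43.80 × (0.2537 − 0.1606) + 2.08 × 0.1606 = 4.077 + 0.3340 = 4.411 mg/L.
DO = C_s − D = 7.89 − 4.411 = 3.479 mg/L.

DO ≈ 3.48 mg/L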